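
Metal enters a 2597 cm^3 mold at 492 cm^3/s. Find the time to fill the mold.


Formula: t_fill = V_mold / Q_flow
t = 2597 cm^3 / 492 cm^3/s = 5.2785 s


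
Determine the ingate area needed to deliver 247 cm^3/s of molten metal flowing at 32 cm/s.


Formula: A_ingate = Q / v  (continuity equation)
A = 247 cm^3/s / 32 cm/s = 7.7188 cm^2

7.7188 cm^2


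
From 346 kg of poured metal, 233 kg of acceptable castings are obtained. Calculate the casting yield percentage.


Formula: Casting Yield = (W_good / W_total) * 100
Yield = (233 kg / 346 kg) * 100 = 67.3410%

67.3410%


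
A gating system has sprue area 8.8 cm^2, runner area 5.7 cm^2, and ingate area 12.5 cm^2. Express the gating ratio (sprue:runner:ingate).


Sprue:Runner:Ingate = 1 : 5.7/8.8 : 12.5/8.8 = 1:0.65:1.42

1:0.65:1.42


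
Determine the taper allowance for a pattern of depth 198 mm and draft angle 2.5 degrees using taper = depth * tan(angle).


Formula: taper = depth * tan(draft_angle)
tan(2.5 deg) = 0.0436609
taper = 198 mm * 0.0436609 = 8.6449 mm

Final answer: 8.6449 mm


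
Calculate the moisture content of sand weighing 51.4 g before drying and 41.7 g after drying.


Formula: MC = (W_wet - W_dry) / W_wet * 100
Water mass = 51.4 - 41.7 = 9.7 g
MC = 9.7 / 51.4 * 100 = 18.8716%

18.8716%


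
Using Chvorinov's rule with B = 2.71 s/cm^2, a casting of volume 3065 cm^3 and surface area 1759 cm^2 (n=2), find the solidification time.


Formula: t_s = B * (V/A)^n  (Chvorinov's rule, n=2)
Modulus M = V/A = 3065/1759 = 1.742467 cm
M^2 = 1.742467^2 = 3.036191 cm^2
t_s = 2.71 * 3.036191 = 8.2281 s


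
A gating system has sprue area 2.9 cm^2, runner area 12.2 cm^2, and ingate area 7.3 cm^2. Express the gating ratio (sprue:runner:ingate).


Sprue:Runner:Ingate = 1 : 12.2/2.9 : 7.3/2.9 = 1:4.21:2.52

1:4.21:2.52


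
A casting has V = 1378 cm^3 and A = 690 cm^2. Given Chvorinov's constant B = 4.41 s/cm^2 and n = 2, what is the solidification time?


Formula: t_s = B * (V/A)^n  (Chvorinov's rule, n=2)
Modulus M = V/A = 1378/690 = 1.997101 cm
M^2 = 1.997101^2 = 3.988412 cm^2
t_s = 4.41 * 3.988412 = 17.5889 s

17.5889 s


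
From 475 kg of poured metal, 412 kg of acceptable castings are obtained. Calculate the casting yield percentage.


Formula: Casting Yield = (W_good / W_total) * 100
Yield = (412 kg / 475 kg) * 100 = 86.7368%


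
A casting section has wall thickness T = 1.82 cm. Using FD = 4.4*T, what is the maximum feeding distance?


Formula: FD = 4.4 * T  (riser feeding-distance rule)
FD = 4.4 * 1.82 cm = 8.0080 cm

Final answer: 8.0080 cm


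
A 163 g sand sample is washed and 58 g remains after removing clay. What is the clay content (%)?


Formula: Clay% = (W_total - W_washed) / W_total * 100
Clay mass = 163 - 58 = 105 g
Clay% = 105 / 163 * 100 = 64.4172%


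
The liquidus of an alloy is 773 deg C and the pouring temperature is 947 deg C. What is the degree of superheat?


Formula: Superheat = T_pour - T_melt
Superheat = 947 - 773 = 174 deg C

Final answer: 174 deg C


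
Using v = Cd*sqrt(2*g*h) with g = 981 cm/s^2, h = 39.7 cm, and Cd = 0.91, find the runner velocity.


Formula: v = Cd * sqrt(2 * g * h)  (Torricelli with discharge coefficient)
2*g*h = 2 * 981 * 39.7 = 77891.4 cm^2/s^2
sqrt(77891.4) = 279.09031 cm/s
v = 0.91 * 279.09031 = 253.9722 cm/s

253.9722 cm/s


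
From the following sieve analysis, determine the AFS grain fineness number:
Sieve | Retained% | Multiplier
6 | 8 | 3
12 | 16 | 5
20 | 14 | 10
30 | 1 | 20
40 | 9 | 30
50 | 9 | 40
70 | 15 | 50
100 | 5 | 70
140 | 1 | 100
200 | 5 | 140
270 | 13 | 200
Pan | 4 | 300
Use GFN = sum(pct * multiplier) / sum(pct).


Formula: GFN = sum(pct * multiplier) / sum(pct)
sum(pct * multiplier) = 6594
sum(pct) = 100
GFN = 6594 / 100 = 65.94


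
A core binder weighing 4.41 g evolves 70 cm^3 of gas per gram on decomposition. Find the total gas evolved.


Formula: V_gas = W_binder * gas_evolution_rate
V = 4.41 g * 70 cm^3/g = 308.7000 cm^3

Final answer: 308.7000 cm^3


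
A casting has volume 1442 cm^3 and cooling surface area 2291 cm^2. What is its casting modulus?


Formula: Casting Modulus M = V / A
M = 1442 cm^3 / 2291 cm^2 = 0.6294 cm

Final answer: 0.6294 cm


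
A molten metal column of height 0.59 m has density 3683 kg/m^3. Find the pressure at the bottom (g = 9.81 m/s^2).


Formula: P = rho * g * h
rho * g = 3683 * 9.81 = 36130.23 N/m^3
P = 36130.23 * 0.59 = 21316.8357 Pa


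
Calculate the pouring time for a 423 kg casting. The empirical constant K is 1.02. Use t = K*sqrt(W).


Formula: t = K * sqrt(W)
sqrt(W) = sqrt(423) = 20.56696
t = 1.02 * 20.56696 = 20.9783 s


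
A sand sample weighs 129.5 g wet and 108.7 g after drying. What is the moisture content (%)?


Formula: MC = (W_wet - W_dry) / W_wet * 100
Water mass = 129.5 - 108.7 = 20.8 g
MC = 20.8 / 129.5 * 100 = 16.0618%

16.0618%


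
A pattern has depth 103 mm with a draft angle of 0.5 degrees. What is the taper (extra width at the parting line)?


Formula: taper = depth * tan(draft_angle)
tan(0.5 deg) = 0.0087269
taper = 103 mm * 0.0087269 = 0.8989 mm

Answer: 0.8989 mm


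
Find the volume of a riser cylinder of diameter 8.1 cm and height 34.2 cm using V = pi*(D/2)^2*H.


Formula: V = pi * (D/2)^2 * H  (cylinder volume)
Radius = D/2 = 8.1/2 = 4.05 cm
V = pi * 4.05^2 * 34.2 = 1762.3251 cm^3

1762.3251 cm^3


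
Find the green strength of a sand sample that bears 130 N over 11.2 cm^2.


Formula: Compressive Strength = Force / Area
Strength = 130 N / 11.2 cm^2 = 11.6071 N/cm^2

11.6071 N/cm^2


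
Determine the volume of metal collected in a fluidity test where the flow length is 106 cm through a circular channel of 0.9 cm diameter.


Formula: V = pi * (d/2)^2 * L  (cylinder volume)
Radius = 0.9/2 = 0.45 cm
V = pi * 0.45^2 * 106 = 67.4343 cm^3


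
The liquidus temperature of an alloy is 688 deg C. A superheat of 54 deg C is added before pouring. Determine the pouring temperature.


Formula: T_pour = T_melt + Superheat
T_pour = 688 + 54 = 742 deg C

Final answer: 742 deg C


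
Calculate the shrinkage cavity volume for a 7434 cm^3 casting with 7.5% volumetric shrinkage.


Formula: V_shrink = V_casting * shrinkage_pct / 100
V_shrink = 7434 cm^3 * 7.5 / 100 = 557.5500 cm^3

557.5500 cm^3


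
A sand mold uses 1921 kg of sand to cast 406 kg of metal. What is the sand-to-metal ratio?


Formula: Sand-to-Metal Ratio = W_sand / W_metal
Ratio = 1921 kg / 406 kg = 4.7315

Final answer: 4.7315


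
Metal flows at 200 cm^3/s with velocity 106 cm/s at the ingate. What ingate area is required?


Formula: A_ingate = Q / v  (continuity equation)
A = 200 cm^3/s / 106 cm/s = 1.8868 cm^2

Answer: 1.8868 cm^2


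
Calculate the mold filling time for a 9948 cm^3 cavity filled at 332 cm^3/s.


Formula: t_fill = V_mold / Q_flow
t = 9948 cm^3 / 332 cm^3/s = 29.9639 s


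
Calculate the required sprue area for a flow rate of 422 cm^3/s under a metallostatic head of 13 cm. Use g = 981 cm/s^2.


Formula: v = sqrt(2*g*h), A = Q/v
Velocity: v = sqrt(2 * 981 * 13) = sqrt(25506) = 159.7060 cm/s
Sprue area: A = Q / v = 422 / 159.7060 = 2.6424 cm^2

Answer: 2.6424 cm^2


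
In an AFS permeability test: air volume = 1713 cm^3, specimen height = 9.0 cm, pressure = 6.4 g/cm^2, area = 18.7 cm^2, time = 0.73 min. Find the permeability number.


Formula: Permeability Number P = (V * H) / (p * A * t)
Numerator: V * H = 1713 * 9.0 = 15417.0
Denominator: p * A * t = 6.4 * 18.7 * 0.73 = 87.3664
P = 15417.0 / 87.3664 = 176.4637

176.4637


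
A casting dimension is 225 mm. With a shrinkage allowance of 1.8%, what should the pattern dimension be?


Formula: L_pattern = L_casting * (1 + shrinkage_rate/100)
Shrinkage factor = 1 + 1.8/100 = 1.018
L_pattern = 225 mm * 1.018 = 229.0500 mm

Answer: 229.0500 mm


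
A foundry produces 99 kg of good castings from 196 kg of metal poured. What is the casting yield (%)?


Formula: Casting Yield = (W_good / W_total) * 100
Yield = (99 kg / 196 kg) * 100 = 50.5102%

Answer: 50.5102%


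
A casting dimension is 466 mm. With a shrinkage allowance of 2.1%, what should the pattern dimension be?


Formula: L_pattern = L_casting * (1 + shrinkage_rate/100)
Shrinkage factor = 1 + 2.1/100 = 1.021
L_pattern = 466 mm * 1.021 = 475.7860 mm

Answer: 475.7860 mm


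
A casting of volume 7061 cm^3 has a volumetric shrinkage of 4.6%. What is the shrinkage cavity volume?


Formula: V_shrink = V_casting * shrinkage_pct / 100
V_shrink = 7061 cm^3 * 4.6 / 100 = 324.8060 cm^3

Final answer: 324.8060 cm^3


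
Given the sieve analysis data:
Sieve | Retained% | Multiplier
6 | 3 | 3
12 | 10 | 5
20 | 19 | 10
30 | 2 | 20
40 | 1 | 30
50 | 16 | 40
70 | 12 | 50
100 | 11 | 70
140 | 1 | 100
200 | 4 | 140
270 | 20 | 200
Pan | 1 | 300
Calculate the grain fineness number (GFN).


Formula: GFN = sum(pct * multiplier) / sum(pct)
sum(pct * multiplier) = 7289
sum(pct) = 100
GFN = 7289 / 100 = 72.89


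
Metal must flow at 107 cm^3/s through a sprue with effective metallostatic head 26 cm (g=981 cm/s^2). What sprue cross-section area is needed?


Formula: v = sqrt(2*g*h), A = Q/v
Velocity: v = sqrt(2 * 981 * 26) = sqrt(51012) = 225.8584 cm/s
Sprue area: A = Q / v = 107 / 225.8584 = 0.4737 cm^2

Final answer: 0.4737 cm^2


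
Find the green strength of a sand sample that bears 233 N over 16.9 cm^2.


Formula: Compressive Strength = Force / Area
Strength = 233 N / 16.9 cm^2 = 13.7870 N/cm^2

Final answer: 13.7870 N/cm^2


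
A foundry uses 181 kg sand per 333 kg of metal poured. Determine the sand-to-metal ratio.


Formula: Sand-to-Metal Ratio = W_sand / W_metal
Ratio = 181 kg / 333 kg = 0.5435


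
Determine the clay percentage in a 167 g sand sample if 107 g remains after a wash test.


Formula: Clay% = (W_total - W_washed) / W_total * 100
Clay mass = 167 - 107 = 60 g
Clay% = 60 / 167 * 100 = 35.9281%

Answer: 35.9281%


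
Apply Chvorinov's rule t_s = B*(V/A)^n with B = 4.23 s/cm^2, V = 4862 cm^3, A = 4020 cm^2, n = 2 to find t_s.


Formula: t_s = B * (V/A)^n  (Chvorinov's rule, n=2)
Modulus M = V/A = 4862/4020 = 1.209453 cm
M^2 = 1.209453^2 = 1.462777 cm^2
t_s = 4.23 * 1.462777 = 6.1875 s


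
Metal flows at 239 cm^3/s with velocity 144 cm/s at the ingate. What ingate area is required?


Formula: A_ingate = Q / v  (continuity equation)
A = 239 cm^3/s / 144 cm/s = 1.6597 cm^2


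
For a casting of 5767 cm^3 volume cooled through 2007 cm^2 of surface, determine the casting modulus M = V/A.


Formula: Casting Modulus M = V / A
M = 5767 cm^3 / 2007 cm^2 = 2.8734 cm

2.8734 cm


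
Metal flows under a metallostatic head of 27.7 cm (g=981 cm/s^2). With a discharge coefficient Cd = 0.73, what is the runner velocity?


Formula: v = Cd * sqrt(2 * g * h)  (Torricelli with discharge coefficient)
2*g*h = 2 * 981 * 27.7 = 54347.4 cm^2/s^2
sqrt(54347.4) = 233.12529 cm/s
v = 0.73 * 233.12529 = 170.1815 cm/s

Final answer: 170.1815 cm/s


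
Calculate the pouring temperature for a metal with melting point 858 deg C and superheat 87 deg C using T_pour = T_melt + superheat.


Formula: T_pour = T_melt + Superheat
T_pour = 858 + 87 = 945 deg C


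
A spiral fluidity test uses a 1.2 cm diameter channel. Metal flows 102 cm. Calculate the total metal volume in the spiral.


Formula: V = pi * (d/2)^2 * L  (cylinder volume)
Radius = 1.2/2 = 0.6 cm
V = pi * 0.6^2 * 102 = 115.3593 cm^3

Answer: 115.3593 cm^3


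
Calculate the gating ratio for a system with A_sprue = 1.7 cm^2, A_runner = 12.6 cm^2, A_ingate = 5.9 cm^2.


Sprue:Runner:Ingate = 1 : 12.6/1.7 : 5.9/1.7 = 1:7.41:3.47


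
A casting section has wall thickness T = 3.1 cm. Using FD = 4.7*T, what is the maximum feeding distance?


Formula: FD = 4.7 * T  (riser feeding-distance rule)
FD = 4.7 * 3.1 cm = 14.5700 cm

14.5700 cm


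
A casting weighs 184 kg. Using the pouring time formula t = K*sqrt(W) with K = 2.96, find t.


Formula: t = K * sqrt(W)
sqrt(W) = sqrt(184) = 13.56466
t = 2.96 * 13.56466 = 40.1514 s

Final answer: 40.1514 s


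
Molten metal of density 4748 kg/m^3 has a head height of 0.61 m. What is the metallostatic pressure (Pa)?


Formula: P = rho * g * h
rho * g = 4748 * 9.81 = 46577.88 N/m^3
P = 46577.88 * 0.61 = 28412.5068 Pa

Answer: 28412.5068 Pa


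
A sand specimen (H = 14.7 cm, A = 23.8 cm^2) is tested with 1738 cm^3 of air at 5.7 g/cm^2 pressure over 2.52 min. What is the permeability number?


Formula: Permeability Number P = (V * H) / (p * A * t)
Numerator: V * H = 1738 * 14.7 = 25548.6
Denominator: p * A * t = 5.7 * 23.8 * 2.52 = 341.8632
P = 25548.6 / 341.8632 = 74.7334

Final answer: 74.7334


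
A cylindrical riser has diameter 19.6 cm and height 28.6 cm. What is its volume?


Formula: V = pi * (D/2)^2 * H  (cylinder volume)
Radius = D/2 = 19.6/2 = 9.8 cm
V = pi * 9.8^2 * 28.6 = 8629.1508 cm^3


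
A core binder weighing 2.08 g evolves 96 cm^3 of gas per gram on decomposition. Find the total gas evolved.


Formula: V_gas = W_binder * gas_evolution_rate
V = 2.08 g * 96 cm^3/g = 199.6800 cm^3

Final answer: 199.6800 cm^3


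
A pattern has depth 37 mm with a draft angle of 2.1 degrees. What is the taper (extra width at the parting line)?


Formula: taper = depth * tan(draft_angle)
tan(2.1 deg) = 0.0366683
taper = 37 mm * 0.0366683 = 1.3567 mm


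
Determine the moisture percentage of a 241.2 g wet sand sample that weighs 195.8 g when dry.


Formula: MC = (W_wet - W_dry) / W_wet * 100
Water mass = 241.2 - 195.8 = 45.4 g
MC = 45.4 / 241.2 * 100 = 18.8226%

Answer: 18.8226%


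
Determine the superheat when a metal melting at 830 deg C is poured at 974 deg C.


Formula: Superheat = T_pour - T_melt
Superheat = 974 - 830 = 144 deg C


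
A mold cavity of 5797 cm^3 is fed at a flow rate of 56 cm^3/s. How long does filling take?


Formula: t_fill = V_mold / Q_flow
t = 5797 cm^3 / 56 cm^3/s = 103.5179 s

103.5179 s


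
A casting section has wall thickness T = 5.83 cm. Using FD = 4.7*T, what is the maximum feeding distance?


Formula: FD = 4.7 * T  (riser feeding-distance rule)
FD = 4.7 * 5.83 cm = 27.4010 cm

27.4010 cm


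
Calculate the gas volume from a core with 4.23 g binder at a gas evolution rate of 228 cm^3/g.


Formula: V_gas = W_binder * gas_evolution_rate
V = 4.23 g * 228 cm^3/g = 964.4400 cm^3

Final answer: 964.4400 cm^3


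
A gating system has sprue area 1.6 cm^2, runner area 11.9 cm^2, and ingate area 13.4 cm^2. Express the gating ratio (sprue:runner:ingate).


Sprue:Runner:Ingate = 1 : 11.9/1.6 : 13.4/1.6 = 1:7.44:8.38

Final answer: 1:7.44:8.38


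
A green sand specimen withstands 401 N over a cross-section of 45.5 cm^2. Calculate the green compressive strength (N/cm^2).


Formula: Compressive Strength = Force / Area
Strength = 401 N / 45.5 cm^2 = 8.8132 N/cm^2


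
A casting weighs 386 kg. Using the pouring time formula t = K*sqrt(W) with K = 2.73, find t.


Formula: t = K * sqrt(W)
sqrt(W) = sqrt(386) = 19.64688
t = 2.73 * 19.64688 = 53.6360 s

Final answer: 53.6360 s


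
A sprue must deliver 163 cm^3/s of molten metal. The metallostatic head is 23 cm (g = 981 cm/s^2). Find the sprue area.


Formula: v = sqrt(2*g*h), A = Q/v
Velocity: v = sqrt(2 * 981 * 23) = sqrt(45126) = 212.4288 cm/s
Sprue area: A = Q / v = 163 / 212.4288 = 0.7673 cm^2

0.7673 cm^2


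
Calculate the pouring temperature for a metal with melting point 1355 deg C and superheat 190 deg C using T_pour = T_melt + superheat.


Formula: T_pour = T_melt + Superheat
T_pour = 1355 + 190 = 1545 deg C


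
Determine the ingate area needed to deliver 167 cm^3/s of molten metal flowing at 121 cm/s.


Formula: A_ingate = Q / v  (continuity equation)
A = 167 cm^3/s / 121 cm/s = 1.3802 cm^2

Answer: 1.3802 cm^2


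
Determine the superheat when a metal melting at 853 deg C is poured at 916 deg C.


Formula: Superheat = T_pour - T_melt
Superheat = 916 - 853 = 63 deg C

Answer: 63 deg C


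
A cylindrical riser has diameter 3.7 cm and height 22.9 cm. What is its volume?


Formula: V = pi * (D/2)^2 * H  (cylinder volume)
Radius = D/2 = 3.7/2 = 1.85 cm
V = pi * 1.85^2 * 22.9 = 246.2231 cm^3

Answer: 246.2231 cm^3


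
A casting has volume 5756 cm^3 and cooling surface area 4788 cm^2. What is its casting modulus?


Formula: Casting Modulus M = V / A
M = 5756 cm^3 / 4788 cm^2 = 1.2022 cm

Final answer: 1.2022 cm


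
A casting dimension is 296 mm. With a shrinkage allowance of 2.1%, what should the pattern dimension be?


Formula: L_pattern = L_casting * (1 + shrinkage_rate/100)
Shrinkage factor = 1 + 2.1/100 = 1.021
L_pattern = 296 mm * 1.021 = 302.2160 mm

Final answer: 302.2160 mm


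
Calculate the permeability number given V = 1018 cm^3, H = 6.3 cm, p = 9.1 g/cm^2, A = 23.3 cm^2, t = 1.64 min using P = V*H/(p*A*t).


Formula: Permeability Number P = (V * H) / (p * A * t)
Numerator: V * H = 1018 * 6.3 = 6413.4
Denominator: p * A * t = 9.1 * 23.3 * 1.64 = 347.7292
P = 6413.4 / 347.7292 = 18.4437


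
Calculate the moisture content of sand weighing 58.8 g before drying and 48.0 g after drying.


Formula: MC = (W_wet - W_dry) / W_wet * 100
Water mass = 58.8 - 48.0 = 10.8 g
MC = 10.8 / 58.8 * 100 = 18.3673%

18.3673%


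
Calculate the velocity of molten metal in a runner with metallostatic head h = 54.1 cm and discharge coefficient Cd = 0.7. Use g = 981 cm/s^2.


Formula: v = Cd * sqrt(2 * g * h)  (Torricelli with discharge coefficient)
2*g*h = 2 * 981 * 54.1 = 106144.2 cm^2/s^2
sqrt(106144.2) = 325.79779 cm/s
v = 0.7 * 325.79779 = 228.0585 cm/s

228.0585 cm/s


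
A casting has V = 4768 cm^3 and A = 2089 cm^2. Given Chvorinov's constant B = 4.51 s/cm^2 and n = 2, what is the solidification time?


Formula: t_s = B * (V/A)^n  (Chvorinov's rule, n=2)
Modulus M = V/A = 4768/2089 = 2.282432 cm
M^2 = 2.282432^2 = 5.209496 cm^2
t_s = 4.51 * 5.209496 = 23.4948 s

Answer: 23.4948 s


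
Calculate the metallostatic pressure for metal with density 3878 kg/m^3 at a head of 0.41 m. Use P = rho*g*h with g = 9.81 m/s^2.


Formula: P = rho * g * h
rho * g = 3878 * 9.81 = 38043.18 N/m^3
P = 38043.18 * 0.41 = 15597.7038 Pa

Final answer: 15597.7038 Pa


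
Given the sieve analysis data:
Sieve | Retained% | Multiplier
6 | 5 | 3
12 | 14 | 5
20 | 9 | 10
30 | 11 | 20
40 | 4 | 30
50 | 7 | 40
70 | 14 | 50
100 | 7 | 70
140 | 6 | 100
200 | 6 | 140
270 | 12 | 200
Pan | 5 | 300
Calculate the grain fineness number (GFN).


Formula: GFN = sum(pct * multiplier) / sum(pct)
sum(pct * multiplier) = 7325
sum(pct) = 100
GFN = 7325 / 100 = 73.25

Answer: 73.25


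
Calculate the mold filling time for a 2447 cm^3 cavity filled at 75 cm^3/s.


Formula: t_fill = V_mold / Q_flow
t = 2447 cm^3 / 75 cm^3/s = 32.6267 s

Final answer: 32.6267 s


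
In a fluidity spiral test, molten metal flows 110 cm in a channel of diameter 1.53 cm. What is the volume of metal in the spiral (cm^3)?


Formula: V = pi * (d/2)^2 * L  (cylinder volume)
Radius = 1.53/2 = 0.765 cm
V = pi * 0.765^2 * 110 = 202.2392 cm^3


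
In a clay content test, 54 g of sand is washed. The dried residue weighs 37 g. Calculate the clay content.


Formula: Clay% = (W_total - W_washed) / W_total * 100
Clay mass = 54 - 37 = 17 g
Clay% = 17 / 54 * 100 = 31.4815%

Answer: 31.4815%


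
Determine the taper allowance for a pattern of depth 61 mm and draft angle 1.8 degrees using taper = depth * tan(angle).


Formula: taper = depth * tan(draft_angle)
tan(1.8 deg) = 0.0314263
taper = 61 mm * 0.0314263 = 1.9170 mm


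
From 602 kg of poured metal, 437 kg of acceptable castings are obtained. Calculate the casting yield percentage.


Formula: Casting Yield = (W_good / W_total) * 100
Yield = (437 kg / 602 kg) * 100 = 72.5914%

Answer: 72.5914%


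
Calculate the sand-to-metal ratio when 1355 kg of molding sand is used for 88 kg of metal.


Formula: Sand-to-Metal Ratio = W_sand / W_metal
Ratio = 1355 kg / 88 kg = 15.3977

15.3977


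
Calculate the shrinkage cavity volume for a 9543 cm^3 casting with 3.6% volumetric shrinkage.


Formula: V_shrink = V_casting * shrinkage_pct / 100
V_shrink = 9543 cm^3 * 3.6 / 100 = 343.5480 cm^3

Final answer: 343.5480 cm^3


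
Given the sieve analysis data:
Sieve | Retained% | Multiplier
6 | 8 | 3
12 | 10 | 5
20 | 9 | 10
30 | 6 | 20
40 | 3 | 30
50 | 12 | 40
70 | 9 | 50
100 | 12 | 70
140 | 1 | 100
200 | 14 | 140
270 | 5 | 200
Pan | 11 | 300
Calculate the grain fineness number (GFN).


Formula: GFN = sum(pct * multiplier) / sum(pct)
sum(pct * multiplier) = 8504
sum(pct) = 100
GFN = 8504 / 100 = 85.04

85.04


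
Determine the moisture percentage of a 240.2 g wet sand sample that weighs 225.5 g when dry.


Formula: MC = (W_wet - W_dry) / W_wet * 100
Water mass = 240.2 - 225.5 = 14.7 g
MC = 14.7 / 240.2 * 100 = 6.1199%


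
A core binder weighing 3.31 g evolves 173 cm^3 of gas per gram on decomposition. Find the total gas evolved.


Formula: V_gas = W_binder * gas_evolution_rate
V = 3.31 g * 173 cm^3/g = 572.6300 cm^3

572.6300 cm^3


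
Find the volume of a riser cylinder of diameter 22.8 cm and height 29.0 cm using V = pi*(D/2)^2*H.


Formula: V = pi * (D/2)^2 * H  (cylinder volume)
Radius = D/2 = 22.8/2 = 11.4 cm
V = pi * 11.4^2 * 29.0 = 11840.1601 cm^3

Answer: 11840.1601 cm^3


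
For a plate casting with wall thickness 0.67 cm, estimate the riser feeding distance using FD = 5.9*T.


Formula: FD = 5.9 * T  (riser feeding-distance rule)
FD = 5.9 * 0.67 cm = 3.9530 cm

Answer: 3.9530 cm


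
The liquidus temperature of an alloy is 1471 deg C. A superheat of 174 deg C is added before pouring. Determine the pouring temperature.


Formula: T_pour = T_melt + Superheat
T_pour = 1471 + 174 = 1645 deg C

1645 deg C


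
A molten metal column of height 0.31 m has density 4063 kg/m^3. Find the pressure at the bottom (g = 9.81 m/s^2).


Formula: P = rho * g * h
rho * g = 4063 * 9.81 = 39858.03 N/m^3
P = 39858.03 * 0.31 = 12355.9893 Pa

12355.9893 Pa


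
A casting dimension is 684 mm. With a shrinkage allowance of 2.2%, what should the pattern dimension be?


Formula: L_pattern = L_casting * (1 + shrinkage_rate/100)
Shrinkage factor = 1 + 2.2/100 = 1.022
L_pattern = 684 mm * 1.022 = 699.0480 mm

699.0480 mm


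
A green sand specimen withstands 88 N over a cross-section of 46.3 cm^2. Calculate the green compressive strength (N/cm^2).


Formula: Compressive Strength = Force / Area
Strength = 88 N / 46.3 cm^2 = 1.9006 N/cm^2

Answer: 1.9006 N/cm^2


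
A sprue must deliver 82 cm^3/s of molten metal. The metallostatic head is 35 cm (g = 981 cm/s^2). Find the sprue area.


Formula: v = sqrt(2*g*h), A = Q/v
Velocity: v = sqrt(2 * 981 * 35) = sqrt(68670) = 262.0496 cm/s
Sprue area: A = Q / v = 82 / 262.0496 = 0.3129 cm^2


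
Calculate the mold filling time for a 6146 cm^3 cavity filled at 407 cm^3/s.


Formula: t_fill = V_mold / Q_flow
t = 6146 cm^3 / 407 cm^3/s = 15.1007 s

Final answer: 15.1007 s


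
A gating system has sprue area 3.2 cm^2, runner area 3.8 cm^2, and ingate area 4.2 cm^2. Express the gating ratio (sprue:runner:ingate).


Sprue:Runner:Ingate = 1 : 3.8/3.2 : 4.2/3.2 = 1:1.19:1.31


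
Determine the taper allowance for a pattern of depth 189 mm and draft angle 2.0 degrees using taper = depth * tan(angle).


Formula: taper = depth * tan(draft_angle)
tan(2.0 deg) = 0.0349208
taper = 189 mm * 0.0349208 = 6.6000 mm

Final answer: 6.6000 mm


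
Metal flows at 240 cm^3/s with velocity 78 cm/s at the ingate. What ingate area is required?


Formula: A_ingate = Q / v  (continuity equation)
A = 240 cm^3/s / 78 cm/s = 3.0769 cm^2

Final answer: 3.0769 cm^2


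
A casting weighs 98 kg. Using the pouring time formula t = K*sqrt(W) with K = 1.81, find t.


Formula: t = K * sqrt(W)
sqrt(W) = sqrt(98) = 9.89949
t = 1.81 * 9.89949 = 17.9181 s

17.9181 s


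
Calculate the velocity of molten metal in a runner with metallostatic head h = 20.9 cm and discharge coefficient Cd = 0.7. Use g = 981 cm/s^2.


Formula: v = Cd * sqrt(2 * g * h)  (Torricelli with discharge coefficient)
2*g*h = 2 * 981 * 20.9 = 41005.8 cm^2/s^2
sqrt(41005.8) = 202.49889 cm/s
v = 0.7 * 202.49889 = 141.7492 cm/s


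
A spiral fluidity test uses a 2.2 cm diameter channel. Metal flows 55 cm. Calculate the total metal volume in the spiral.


Formula: V = pi * (d/2)^2 * L  (cylinder volume)
Radius = 2.2/2 = 1.1 cm
V = pi * 1.1^2 * 55 = 209.0730 cm^3

Final answer: 209.0730 cm^3


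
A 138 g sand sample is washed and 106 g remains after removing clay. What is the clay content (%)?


Formula: Clay% = (W_total - W_washed) / W_total * 100
Clay mass = 138 - 106 = 32 g
Clay% = 32 / 138 * 100 = 23.1884%

Answer: 23.1884%


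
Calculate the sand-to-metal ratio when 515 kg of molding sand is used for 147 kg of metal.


Formula: Sand-to-Metal Ratio = W_sand / W_metal
Ratio = 515 kg / 147 kg = 3.5034

Final answer: 3.5034


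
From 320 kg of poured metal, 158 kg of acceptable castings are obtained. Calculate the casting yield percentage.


Formula: Casting Yield = (W_good / W_total) * 100
Yield = (158 kg / 320 kg) * 100 = 49.3750%

Answer: 49.3750%


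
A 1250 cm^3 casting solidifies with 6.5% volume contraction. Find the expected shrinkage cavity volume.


Formula: V_shrink = V_casting * shrinkage_pct / 100
V_shrink = 1250 cm^3 * 6.5 / 100 = 81.2500 cm^3

Final answer: 81.2500 cm^3


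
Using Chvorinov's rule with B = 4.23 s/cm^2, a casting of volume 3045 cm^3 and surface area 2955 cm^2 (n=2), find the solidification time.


Formula: t_s = B * (V/A)^n  (Chvorinov's rule, n=2)
Modulus M = V/A = 3045/2955 = 1.030457 cm
M^2 = 1.030457^2 = 1.061842 cm^2
t_s = 4.23 * 1.061842 = 4.4916 s

Final answer: 4.4916 s


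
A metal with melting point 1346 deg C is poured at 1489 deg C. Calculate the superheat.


Formula: Superheat = T_pour - T_melt
Superheat = 1489 - 1346 = 143 deg C

143 deg C


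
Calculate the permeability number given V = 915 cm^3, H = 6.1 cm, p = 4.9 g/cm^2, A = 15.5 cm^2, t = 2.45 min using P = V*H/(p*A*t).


Formula: Permeability Number P = (V * H) / (p * A * t)
Numerator: V * H = 915 * 6.1 = 5581.5
Denominator: p * A * t = 4.9 * 15.5 * 2.45 = 186.0775
P = 5581.5 / 186.0775 = 29.9956

Answer: 29.9956


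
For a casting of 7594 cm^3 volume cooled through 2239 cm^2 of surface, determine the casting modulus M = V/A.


Formula: Casting Modulus M = V / A
M = 7594 cm^3 / 2239 cm^2 = 3.3917 cm

3.3917 cm


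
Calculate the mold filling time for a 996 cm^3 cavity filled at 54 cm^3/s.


Formula: t_fill = V_mold / Q_flow
t = 996 cm^3 / 54 cm^3/s = 18.4444 s


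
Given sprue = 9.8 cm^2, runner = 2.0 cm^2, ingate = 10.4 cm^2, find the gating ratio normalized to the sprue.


Sprue:Runner:Ingate = 1 : 2.0/9.8 : 10.4/9.8 = 1:0.20:1.06

Answer: 1:0.20:1.06


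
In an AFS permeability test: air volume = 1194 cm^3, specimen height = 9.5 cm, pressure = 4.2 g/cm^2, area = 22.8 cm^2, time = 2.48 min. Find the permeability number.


Formula: Permeability Number P = (V * H) / (p * A * t)
Numerator: V * H = 1194 * 9.5 = 11343.0
Denominator: p * A * t = 4.2 * 22.8 * 2.48 = 237.4848
P = 11343.0 / 237.4848 = 47.7631


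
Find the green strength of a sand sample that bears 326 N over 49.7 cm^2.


Formula: Compressive Strength = Force / Area
Strength = 326 N / 49.7 cm^2 = 6.5594 N/cm^2

Answer: 6.5594 N/cm^2


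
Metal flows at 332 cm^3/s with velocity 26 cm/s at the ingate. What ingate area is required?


Formula: A_ingate = Q / v  (continuity equation)
A = 332 cm^3/s / 26 cm/s = 12.7692 cm^2

Answer: 12.7692 cm^2


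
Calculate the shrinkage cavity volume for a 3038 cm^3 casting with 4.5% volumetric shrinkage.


Formula: V_shrink = V_casting * shrinkage_pct / 100
V_shrink = 3038 cm^3 * 4.5 / 100 = 136.7100 cm^3


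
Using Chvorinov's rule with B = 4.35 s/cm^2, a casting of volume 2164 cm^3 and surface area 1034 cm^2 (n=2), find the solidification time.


Formula: t_s = B * (V/A)^n  (Chvorinov's rule, n=2)
Modulus M = V/A = 2164/1034 = 2.092843 cm
M^2 = 2.092843^2 = 4.379992 cm^2
t_s = 4.35 * 4.379992 = 19.0530 s

Final answer: 19.0530 s


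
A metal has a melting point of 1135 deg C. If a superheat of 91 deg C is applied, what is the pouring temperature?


Formula: T_pour = T_melt + Superheat
T_pour = 1135 + 91 = 1226 deg C

1226 deg C


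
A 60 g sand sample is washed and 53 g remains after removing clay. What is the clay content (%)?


Formula: Clay% = (W_total - W_washed) / W_total * 100
Clay mass = 60 - 53 = 7 g
Clay% = 7 / 60 * 100 = 11.6667%

11.6667%


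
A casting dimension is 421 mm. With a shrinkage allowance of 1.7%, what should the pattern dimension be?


Formula: L_pattern = L_casting * (1 + shrinkage_rate/100)
Shrinkage factor = 1 + 1.7/100 = 1.017
L_pattern = 421 mm * 1.017 = 428.1570 mm

Answer: 428.1570 mm


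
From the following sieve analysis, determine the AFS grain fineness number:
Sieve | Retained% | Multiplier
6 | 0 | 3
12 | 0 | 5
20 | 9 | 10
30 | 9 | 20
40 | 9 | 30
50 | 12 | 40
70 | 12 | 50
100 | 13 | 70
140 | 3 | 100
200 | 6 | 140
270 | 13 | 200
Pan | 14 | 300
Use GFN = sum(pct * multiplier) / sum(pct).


Formula: GFN = sum(pct * multiplier) / sum(pct)
sum(pct * multiplier) = 10470
sum(pct) = 100
GFN = 10470 / 100 = 104.70


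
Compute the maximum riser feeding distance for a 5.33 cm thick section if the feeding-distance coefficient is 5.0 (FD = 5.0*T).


Formula: FD = 5.0 * T  (riser feeding-distance rule)
FD = 5.0 * 5.33 cm = 26.6500 cm


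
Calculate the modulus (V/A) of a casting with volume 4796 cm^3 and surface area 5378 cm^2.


Formula: Casting Modulus M = V / A
M = 4796 cm^3 / 5378 cm^2 = 0.8918 cm

Answer: 0.8918 cm


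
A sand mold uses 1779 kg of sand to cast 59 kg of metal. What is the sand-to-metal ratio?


Formula: Sand-to-Metal Ratio = W_sand / W_metal
Ratio = 1779 kg / 59 kg = 30.1525


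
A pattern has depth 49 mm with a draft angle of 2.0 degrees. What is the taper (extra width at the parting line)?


Formula: taper = depth * tan(draft_angle)
tan(2.0 deg) = 0.0349208
taper = 49 mm * 0.0349208 = 1.7111 mm

Final answer: 1.7111 mm


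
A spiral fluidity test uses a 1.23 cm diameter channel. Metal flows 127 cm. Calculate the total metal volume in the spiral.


Formula: V = pi * (d/2)^2 * L  (cylinder volume)
Radius = 1.23/2 = 0.615 cm
V = pi * 0.615^2 * 127 = 150.9051 cm^3

Answer: 150.9051 cm^3


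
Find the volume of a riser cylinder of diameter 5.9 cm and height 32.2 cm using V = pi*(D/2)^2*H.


Formula: V = pi * (D/2)^2 * H  (cylinder volume)
Radius = D/2 = 5.9/2 = 2.95 cm
V = pi * 2.95^2 * 32.2 = 880.3387 cm^3

Answer: 880.3387 cm^3


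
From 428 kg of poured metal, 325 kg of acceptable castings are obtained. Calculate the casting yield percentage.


Formula: Casting Yield = (W_good / W_total) * 100
Yield = (325 kg / 428 kg) * 100 = 75.9346%


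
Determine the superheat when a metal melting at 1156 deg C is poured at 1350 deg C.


Formula: Superheat = T_pour - T_melt
Superheat = 1350 - 1156 = 194 deg C

194 deg C


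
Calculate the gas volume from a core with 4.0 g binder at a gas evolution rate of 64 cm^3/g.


Formula: V_gas = W_binder * gas_evolution_rate
V = 4.0 g * 64 cm^3/g = 256.0000 cm^3

256.0000 cm^3


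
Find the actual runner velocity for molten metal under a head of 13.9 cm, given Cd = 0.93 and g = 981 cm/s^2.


Formula: v = Cd * sqrt(2 * g * h)  (Torricelli with discharge coefficient)
2*g*h = 2 * 981 * 13.9 = 27271.8 cm^2/s^2
sqrt(27271.8) = 165.14176 cm/s
v = 0.93 * 165.14176 = 153.5818 cm/s

Final answer: 153.5818 cm/s


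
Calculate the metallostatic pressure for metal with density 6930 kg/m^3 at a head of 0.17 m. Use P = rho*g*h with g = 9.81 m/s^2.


Formula: P = rho * g * h
rho * g = 6930 * 9.81 = 67983.3 N/m^3
P = 67983.3 * 0.17 = 11557.1610 Pa

Final answer: 11557.1610 Pa


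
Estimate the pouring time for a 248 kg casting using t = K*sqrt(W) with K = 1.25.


Formula: t = K * sqrt(W)
sqrt(W) = sqrt(248) = 15.74802
t = 1.25 * 15.74802 = 19.6850 s

Answer: 19.6850 s


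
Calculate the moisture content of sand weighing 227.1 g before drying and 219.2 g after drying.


Formula: MC = (W_wet - W_dry) / W_wet * 100
Water mass = 227.1 - 219.2 = 7.9 g
MC = 7.9 / 227.1 * 100 = 3.4786%

Answer: 3.4786%


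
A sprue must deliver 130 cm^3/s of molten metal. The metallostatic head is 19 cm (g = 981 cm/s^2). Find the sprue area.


Formula: v = sqrt(2*g*h), A = Q/v
Velocity: v = sqrt(2 * 981 * 19) = sqrt(37278) = 193.0751 cm/s
Sprue area: A = Q / v = 130 / 193.0751 = 0.6733 cm^2

Answer: 0.6733 cm^2


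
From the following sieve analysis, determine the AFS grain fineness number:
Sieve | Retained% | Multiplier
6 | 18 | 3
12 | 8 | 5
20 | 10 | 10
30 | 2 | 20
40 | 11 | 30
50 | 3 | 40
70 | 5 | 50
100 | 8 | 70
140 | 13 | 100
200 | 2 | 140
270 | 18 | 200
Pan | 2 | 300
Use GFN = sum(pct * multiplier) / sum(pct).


Formula: GFN = sum(pct * multiplier) / sum(pct)
sum(pct * multiplier) = 7274
sum(pct) = 100
GFN = 7274 / 100 = 72.74

Final answer: 72.74


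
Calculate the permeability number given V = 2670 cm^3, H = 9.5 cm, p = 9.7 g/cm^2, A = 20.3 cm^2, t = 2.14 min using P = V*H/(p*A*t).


Formula: Permeability Number P = (V * H) / (p * A * t)
Numerator: V * H = 2670 * 9.5 = 25365.0
Denominator: p * A * t = 9.7 * 20.3 * 2.14 = 421.3874
P = 25365.0 / 421.3874 = 60.1940

Answer: 60.1940


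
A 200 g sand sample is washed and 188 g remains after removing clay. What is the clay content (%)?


Formula: Clay% = (W_total - W_washed) / W_total * 100
Clay mass = 200 - 188 = 12 g
Clay% = 12 / 200 * 100 = 6.0000%

Final answer: 6.0000%


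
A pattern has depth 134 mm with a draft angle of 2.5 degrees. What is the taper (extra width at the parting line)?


Formula: taper = depth * tan(draft_angle)
tan(2.5 deg) = 0.0436609
taper = 134 mm * 0.0436609 = 5.8506 mm

Answer: 5.8506 mm


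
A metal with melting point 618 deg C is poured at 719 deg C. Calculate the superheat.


Formula: Superheat = T_pour - T_melt
Superheat = 719 - 618 = 101 deg C

Final answer: 101 deg C


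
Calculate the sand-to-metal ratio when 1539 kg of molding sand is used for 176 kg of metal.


Formula: Sand-to-Metal Ratio = W_sand / W_metal
Ratio = 1539 kg / 176 kg = 8.7443

8.7443


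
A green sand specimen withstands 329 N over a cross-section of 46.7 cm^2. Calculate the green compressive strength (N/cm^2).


Formula: Compressive Strength = Force / Area
Strength = 329 N / 46.7 cm^2 = 7.0450 N/cm^2

Answer: 7.0450 N/cm^2


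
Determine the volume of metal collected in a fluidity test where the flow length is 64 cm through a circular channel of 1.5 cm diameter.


Formula: V = pi * (d/2)^2 * L  (cylinder volume)
Radius = 1.5/2 = 0.75 cm
V = pi * 0.75^2 * 64 = 113.0973 cm^3


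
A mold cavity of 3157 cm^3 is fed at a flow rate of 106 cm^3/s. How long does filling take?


Formula: t_fill = V_mold / Q_flow
t = 3157 cm^3 / 106 cm^3/s = 29.7830 s


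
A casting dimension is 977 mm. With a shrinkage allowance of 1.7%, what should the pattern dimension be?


Formula: L_pattern = L_casting * (1 + shrinkage_rate/100)
Shrinkage factor = 1 + 1.7/100 = 1.017
L_pattern = 977 mm * 1.017 = 993.6090 mm


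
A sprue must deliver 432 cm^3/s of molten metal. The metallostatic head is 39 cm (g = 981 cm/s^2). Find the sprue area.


Formula: v = sqrt(2*g*h), A = Q/v
Velocity: v = sqrt(2 * 981 * 39) = sqrt(76518) = 276.6189 cm/s
Sprue area: A = Q / v = 432 / 276.6189 = 1.5617 cm^2


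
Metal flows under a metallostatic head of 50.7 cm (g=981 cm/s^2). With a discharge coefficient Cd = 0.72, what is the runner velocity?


Formula: v = Cd * sqrt(2 * g * h)  (Torricelli with discharge coefficient)
2*g*h = 2 * 981 * 50.7 = 99473.4 cm^2/s^2
sqrt(99473.4) = 315.39404 cm/s
v = 0.72 * 315.39404 = 227.0837 cm/s

Answer: 227.0837 cm/s


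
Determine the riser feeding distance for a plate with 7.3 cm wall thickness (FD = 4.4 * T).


Formula: FD = 4.4 * T  (riser feeding-distance rule)
FD = 4.4 * 7.3 cm = 32.1200 cm


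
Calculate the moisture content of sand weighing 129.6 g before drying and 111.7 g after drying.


Formula: MC = (W_wet - W_dry) / W_wet * 100
Water mass = 129.6 - 111.7 = 17.9 g
MC = 17.9 / 129.6 * 100 = 13.8117%

Final answer: 13.8117%


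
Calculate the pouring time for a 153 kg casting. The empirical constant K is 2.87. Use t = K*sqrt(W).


Formula: t = K * sqrt(W)
sqrt(W) = sqrt(153) = 12.36932
t = 2.87 * 12.36932 = 35.4999 s

Final answer: 35.4999 s


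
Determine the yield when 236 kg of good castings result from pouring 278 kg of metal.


Formula: Casting Yield = (W_good / W_total) * 100
Yield = (236 kg / 278 kg) * 100 = 84.8921%

Final answer: 84.8921%


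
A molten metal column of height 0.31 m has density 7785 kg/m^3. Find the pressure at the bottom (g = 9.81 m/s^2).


Formula: P = rho * g * h
rho * g = 7785 * 9.81 = 76370.85 N/m^3
P = 76370.85 * 0.31 = 23674.9635 Pa

23674.9635 Pa


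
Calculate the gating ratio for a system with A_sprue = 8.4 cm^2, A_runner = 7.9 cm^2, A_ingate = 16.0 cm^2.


Sprue:Runner:Ingate = 1 : 7.9/8.4 : 16.0/8.4 = 1:0.94:1.90


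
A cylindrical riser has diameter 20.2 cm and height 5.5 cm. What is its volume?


Formula: V = pi * (D/2)^2 * H  (cylinder volume)
Radius = D/2 = 20.2/2 = 10.1 cm
V = pi * 10.1^2 * 5.5 = 1762.6063 cm^3

1762.6063 cm^3


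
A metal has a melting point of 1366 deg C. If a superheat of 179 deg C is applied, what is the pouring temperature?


Formula: T_pour = T_melt + Superheat
T_pour = 1366 + 179 = 1545 deg C


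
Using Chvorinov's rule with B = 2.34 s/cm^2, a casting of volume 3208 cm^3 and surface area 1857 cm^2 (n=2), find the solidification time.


Formula: t_s = B * (V/A)^n  (Chvorinov's rule, n=2)
Modulus M = V/A = 3208/1857 = 1.727518 cm
M^2 = 1.727518^2 = 2.984318 cm^2
t_s = 2.34 * 2.984318 = 6.9833 s

Answer: 6.9833 s


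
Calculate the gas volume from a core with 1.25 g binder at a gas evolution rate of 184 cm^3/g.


Formula: V_gas = W_binder * gas_evolution_rate
V = 1.25 g * 184 cm^3/g = 230.0000 cm^3

Final answer: 230.0000 cm^3


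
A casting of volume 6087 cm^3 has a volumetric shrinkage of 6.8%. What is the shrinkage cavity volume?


Formula: V_shrink = V_casting * shrinkage_pct / 100
V_shrink = 6087 cm^3 * 6.8 / 100 = 413.9160 cm^3


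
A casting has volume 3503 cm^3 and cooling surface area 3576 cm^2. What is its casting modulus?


Formula: Casting Modulus M = V / A
M = 3503 cm^3 / 3576 cm^2 = 0.9796 cm

Answer: 0.9796 cm


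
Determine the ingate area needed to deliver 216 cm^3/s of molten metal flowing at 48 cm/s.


Formula: A_ingate = Q / v  (continuity equation)
A = 216 cm^3/s / 48 cm/s = 4.5000 cm^2

4.5000 cm^2


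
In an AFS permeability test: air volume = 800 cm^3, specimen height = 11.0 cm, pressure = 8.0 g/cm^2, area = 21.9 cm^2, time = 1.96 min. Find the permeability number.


Formula: Permeability Number P = (V * H) / (p * A * t)
Numerator: V * H = 800 * 11.0 = 8800.0
Denominator: p * A * t = 8.0 * 21.9 * 1.96 = 343.392
P = 8800.0 / 343.392 = 25.6267

Final answer: 25.6267


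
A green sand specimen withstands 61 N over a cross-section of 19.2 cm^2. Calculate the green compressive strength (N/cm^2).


Formula: Compressive Strength = Force / Area
Strength = 61 N / 19.2 cm^2 = 3.1771 N/cm^2

3.1771 N/cm^2


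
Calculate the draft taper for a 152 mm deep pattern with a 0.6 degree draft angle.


Formula: taper = depth * tan(draft_angle)
tan(0.6 deg) = 0.0104724
taper = 152 mm * 0.0104724 = 1.5918 mm

1.5918 mm


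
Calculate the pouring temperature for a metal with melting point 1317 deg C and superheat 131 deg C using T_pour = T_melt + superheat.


Formula: T_pour = T_melt + Superheat
T_pour = 1317 + 131 = 1448 deg C

1448 deg C
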